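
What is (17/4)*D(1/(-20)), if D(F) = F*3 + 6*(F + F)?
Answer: -51/16 ≈ -3.1875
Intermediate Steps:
D(F) = 15*F (D(F) = 3*F + 6*(2*F) = 3*F + 12*F = 15*F)
(17/4)*D(1/(-20)) = (17/4)*(15/(-20)) = (17*(¼))*(15*(-1/20)) = (17/4)*(-¾) = -51/16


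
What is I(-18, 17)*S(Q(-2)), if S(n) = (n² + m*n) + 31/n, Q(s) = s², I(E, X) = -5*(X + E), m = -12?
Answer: -485/4 ≈ -121.25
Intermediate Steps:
I(E, X) = -5*E - 5*X (I(E, X) = -5*(E + X) = -5*E - 5*X)
S(n) = n² - 12*n + 31/n (S(n) = (n² - 12*n) + 31/n = n² - 12*n + 31/n)
I(-18, 17)*S(Q(-2)) = (-5*(-18) - 5*17)*((31 + ((-2)²)²*(-12 + (-2)²))/((-2)²)) = (90 - 85)*((31 + 4²*(-12 + 4))/4) = 5*((31 + 16*(-8))/4) = 5*((31 - 128)/4) = 5*((¼)*(-97)) = 5*(-97/4) = -485/4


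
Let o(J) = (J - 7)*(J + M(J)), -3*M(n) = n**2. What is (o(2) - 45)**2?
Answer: 21025/9 ≈ 2336.1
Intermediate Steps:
M(n) = -n**2/3
o(J) = (-7 + J)*(J - J**2/3) (o(J) = (J - 7)*(J - J**2/3) = (-7 + J)*(J - J**2/3))
(o(2) - 45)**2 = ((1/3)*2*(-21 - 1*2**2 + 10*2) - 45)**2 = ((1/3)*2*(-21 - 1*4 + 20) - 45)**2 = ((1/3)*2*(-21 - 4 + 20) - 45)**2 = ((1/3)*2*(-5) - 45)**2 = (-10/3 - 45)**2 = (-145/3)**2 = 21025/9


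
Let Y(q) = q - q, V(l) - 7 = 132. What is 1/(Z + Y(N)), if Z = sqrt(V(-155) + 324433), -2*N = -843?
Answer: sqrt(81143)/162286 ≈ 0.0017553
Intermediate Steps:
N = 843/2 (N = -1/2*(-843) = 843/2 ≈ 421.50)
V(l) = 139 (V(l) = 7 + 132 = 139)
Y(q) = 0
Z = 2*sqrt(81143) (Z = sqrt(139 + 324433) = sqrt(324572) = 2*sqrt(81143) ≈ 569.71)
1/(Z + Y(N)) = 1/(2*sqrt(81143) + 0) = 1/(2*sqrt(81143)) = sqrt(81143)/162286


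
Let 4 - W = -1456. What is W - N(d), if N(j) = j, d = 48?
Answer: 1412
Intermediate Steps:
W = 1460 (W = 4 - 1*(-1456) = 4 + 1456 = 1460)
W - N(d) = 1460 - 1*48 = 1460 - 48 = 1412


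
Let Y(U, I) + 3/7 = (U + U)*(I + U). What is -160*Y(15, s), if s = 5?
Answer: -671520/7 ≈ -95931.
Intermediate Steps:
Y(U, I) = -3/7 + 2*U*(I + U) (Y(U, I) = -3/7 + (U + U)*(I + U) = -3/7 + (2*U)*(I + U) = -3/7 + 2*U*(I + U))
-160*Y(15, s) = -160*(-3/7 + 2*15² + 2*5*15) = -160*(-3/7 + 2*225 + 150) = -160*(-3/7 + 450 + 150) = -160*4197/7 = -671520/7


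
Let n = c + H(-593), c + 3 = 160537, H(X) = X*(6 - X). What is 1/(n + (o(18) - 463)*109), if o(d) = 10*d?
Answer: -1/225520 ≈ -4.4342e-6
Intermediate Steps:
c = 160534 (c = -3 + 160537 = 160534)
n = -194673 (n = 160534 - 593*(6 - 1*(-593)) = 160534 - 593*(6 + 593) = 160534 - 593*599 = 160534 - 355207 = -194673)
1/(n + (o(18) - 463)*109) = 1/(-194673 + (10*18 - 463)*109) = 1/(-194673 + (180 - 463)*109) = 1/(-194673 - 283*109) = 1/(-194673 - 30847) = 1/(-225520) = -1/225520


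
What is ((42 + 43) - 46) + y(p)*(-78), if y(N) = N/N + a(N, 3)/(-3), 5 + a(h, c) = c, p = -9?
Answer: -91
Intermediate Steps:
a(h, c) = -5 + c
y(N) = 5/3 (y(N) = N/N + (-5 + 3)/(-3) = 1 - 2*(-1/3) = 1 + 2/3 = 5/3)
((42 + 43) - 46) + y(p)*(-78) = ((42 + 43) - 46) + (5/3)*(-78) = (85 - 46) - 130 = 39 - 130 = -91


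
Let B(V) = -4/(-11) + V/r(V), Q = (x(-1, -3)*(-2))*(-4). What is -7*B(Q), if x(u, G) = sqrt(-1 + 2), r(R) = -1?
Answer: 588/11 ≈ 53.455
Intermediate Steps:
x(u, G) = 1 (x(u, G) = sqrt(1) = 1)
Q = 8 (Q = (1*(-2))*(-4) = -2*(-4) = 8)
B(V) = 4/11 - V (B(V) = -4/(-11) + V/(-1) = -4*(-1/11) + V*(-1) = 4/11 - V)
-7*B(Q) = -7*(4/11 - 1*8) = -7*(4/11 - 8) = -7*(-84/11) = 588/11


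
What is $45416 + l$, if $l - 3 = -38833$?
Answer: $6586$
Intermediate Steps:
$l = -38830$ ($l = 3 - 38833 = -38830$)
$45416 + l = 45416 - 38830 = 6586$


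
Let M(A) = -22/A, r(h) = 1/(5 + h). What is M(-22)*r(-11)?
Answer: -⅙ ≈ -0.16667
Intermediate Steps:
M(-22)*r(-11) = (-22/(-22))/(5 - 11) = -22*(-1/22)/(-6) = 1*(-⅙) = -⅙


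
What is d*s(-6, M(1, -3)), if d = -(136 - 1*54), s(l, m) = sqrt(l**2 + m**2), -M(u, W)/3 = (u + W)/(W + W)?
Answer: -82*sqrt(37) ≈ -498.79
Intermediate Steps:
M(u, W) = -3*(W + u)/(2*W) (M(u, W) = -3*(u + W)/(W + W) = -3*(W + u)/(2*W))
d = -82 (d = -(136 - 54) = -1*82 = -82)
d*s(-6, M(1, -3)) = -82*sqrt((-6)**2 + ((3/2)*(-1*(-3) - 1*1)/(-3))**2) = -82*sqrt(36 + ((3/2)*(-1/3)*(3 - 1))**2) = -82*sqrt(36 + ((3/2)*(-1/3)*2)**2) = -82*sqrt(36 + (-1)**2) = -82*sqrt(36 + 1) = -82*sqrt(37)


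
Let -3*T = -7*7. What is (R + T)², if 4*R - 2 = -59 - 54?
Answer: 18769/144 ≈ 130.34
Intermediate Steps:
T = 49/3 (T = -(-7)*7/3 = -⅓*(-49) = 49/3 ≈ 16.333)
R = -111/4 (R = ½ + (-59 - 54)/4 = ½ + (¼)*(-113) = ½ - 113/4 = -111/4 ≈ -27.750)
(R + T)² = (-111/4 + 49/3)² = (-137/12)² = 18769/144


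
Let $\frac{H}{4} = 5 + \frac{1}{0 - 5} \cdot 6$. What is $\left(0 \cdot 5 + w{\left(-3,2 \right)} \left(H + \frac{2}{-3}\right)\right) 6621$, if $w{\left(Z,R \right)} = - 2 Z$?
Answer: $\frac{2886756}{5} \approx 5.7735 \cdot 10^{5}$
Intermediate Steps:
$H = \frac{76}{5}$ ($H = 4 \left(5 + \frac{1}{0 - 5} \cdot 6\right) = 4 \left(5 + \frac{1}{-5} \cdot 6\right) = 4 \left(5 - \frac{6}{5}\right) = 4 \cdot \frac{19}{5} = \frac{76}{5} \approx 15.2$)
$\left(0 \cdot 5 + w{\left(-3,2 \right)} \left(H + \frac{2}{-3}\right)\right) 6621 = \left(0 \cdot 5 + \left(-2\right) \left(-3\right) \left(\frac{76}{5} + \frac{2}{-3}\right)\right) 6621 = \left(0 + 6 \left(\frac{76}{5} + 2 \left(- \frac{1}{3}\right)\right)\right) 6621 = \left(0 + 6 \left(\frac{76}{5} - \frac{2}{3}\right)\right) 6621 = \left(0 + 6 \cdot \frac{218}{15}\right) 6621 = \left(0 + \frac{436}{5}\right) 6621 = \frac{436}{5} \cdot 6621 = \frac{2886756}{5}$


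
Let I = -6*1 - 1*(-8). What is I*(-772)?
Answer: -1544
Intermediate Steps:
I = 2 (I = -6 + 8 = 2)
I*(-772) = 2*(-772) = -1544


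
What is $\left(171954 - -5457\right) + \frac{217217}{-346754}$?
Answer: $\frac{61517756677}{346754} \approx 1.7741 \cdot 10^{5}$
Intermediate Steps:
$\left(171954 - -5457\right) + \frac{217217}{-346754} = \left(171954 + \left(-176 + 5633\right)\right) + 217217 \left(- \frac{1}{346754}\right) = \left(171954 + 5457\right) - \frac{217217}{346754} = 177411 - \frac{217217}{346754} = \frac{61517756677}{346754}$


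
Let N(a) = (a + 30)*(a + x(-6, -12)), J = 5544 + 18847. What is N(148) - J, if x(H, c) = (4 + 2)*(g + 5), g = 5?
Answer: 12633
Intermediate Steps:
x(H, c) = 60 (x(H, c) = (4 + 2)*(5 + 5) = 6*10 = 60)
J = 24391
N(a) = (30 + a)*(60 + a) (N(a) = (a + 30)*(a + 60) = (30 + a)*(60 + a))
N(148) - J = (1800 + 148² + 90*148) - 1*24391 = (1800 + 21904 + 13320) - 24391 = 37024 - 24391 = 12633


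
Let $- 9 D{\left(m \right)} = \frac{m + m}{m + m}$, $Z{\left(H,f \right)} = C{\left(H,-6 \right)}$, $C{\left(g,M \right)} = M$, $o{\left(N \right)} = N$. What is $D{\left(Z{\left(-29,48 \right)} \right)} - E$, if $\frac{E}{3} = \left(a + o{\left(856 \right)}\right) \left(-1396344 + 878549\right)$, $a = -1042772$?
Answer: $- \frac{14566470170941}{9} \approx -1.6185 \cdot 10^{12}$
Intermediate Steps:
$E = 1618496685660$ ($E = 3 \left(-1042772 + 856\right) \left(-1396344 + 878549\right) = 3 \left(\left(-1041916\right) \left(-517795\right)\right) = 3 \cdot 539498895220 = 1618496685660$)
$Z{\left(H,f \right)} = -6$
$D{\left(m \right)} = - \frac{1}{9}$ ($D{\left(m \right)} = - \frac{\left(m + m\right) \frac{1}{m + m}}{9} = - \frac{2 m \frac{1}{2 m}}{9} = \left(- \frac{1}{9}\right) 1 = - \frac{1}{9}$)
$D{\left(Z{\left(-29,48 \right)} \right)} - E = - \frac{1}{9} - 1618496685660 = - \frac{14566470170941}{9}$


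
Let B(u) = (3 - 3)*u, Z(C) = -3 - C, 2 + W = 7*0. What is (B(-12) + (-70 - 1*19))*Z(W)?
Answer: 89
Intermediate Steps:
W = -2 (W = -2 + 7*0 = -2 + 0 = -2)
B(u) = 0 (B(u) = 0*u = 0)
(B(-12) + (-70 - 1*19))*Z(W) = (0 + (-70 - 1*19))*(-3 - 1*(-2)) = (0 + (-70 - 19))*(-3 + 2) = (0 - 89)*(-1) = -89*(-1) = 89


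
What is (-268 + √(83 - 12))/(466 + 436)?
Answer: -134/451 + √71/902 ≈ -0.28778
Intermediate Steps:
(-268 + √(83 - 12))/(466 + 436) = (-268 + √71)/902 = (-268 + √71)*(1/902) = -134/451 + √71/902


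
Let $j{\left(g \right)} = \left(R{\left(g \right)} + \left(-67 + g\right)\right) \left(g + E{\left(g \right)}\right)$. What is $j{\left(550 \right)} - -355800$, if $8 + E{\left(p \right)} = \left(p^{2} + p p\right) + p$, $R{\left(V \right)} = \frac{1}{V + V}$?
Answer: $\frac{80602166423}{275} \approx 2.931 \cdot 10^{8}$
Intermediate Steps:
$R{\left(V \right)} = \frac{1}{2 V}$
$E{\left(p \right)} = -8 + p + 2 p^{2}$ ($E{\left(p \right)} = -8 + \left(\left(p^{2} + p p\right) + p\right) = -8 + \left(\left(p^{2} + p^{2}\right) + p\right) = -8 + \left(2 p^{2} + p\right) = -8 + \left(p + 2 p^{2}\right) = -8 + p + 2 p^{2}$)
$j{\left(g \right)} = \left(-67 + g + \frac{1}{2 g}\right) \left(-8 + 2 g + 2 g^{2}\right)$ ($j{\left(g \right)} = \left(\frac{1}{2 g} + \left(-67 + g\right)\right) \left(g + \left(-8 + g + 2 g^{2}\right)\right) = \left(-67 + g + \frac{1}{2 g}\right) \left(-8 + 2 g + 2 g^{2}\right)$)
$j{\left(550 \right)} - -355800 = \left(537 - 77550 - 132 \cdot 550^{2} - \frac{4}{550} + 2 \cdot 550^{3}\right) - -355800 = \left(537 - 77550 - 39930000 - \frac{2}{275} + 2 \cdot 166375000\right) + 355800 = \left(537 - 77550 - 39930000 - \frac{2}{275} + 332750000\right) + 355800 = \frac{80504321423}{275} + 355800 = \frac{80602166423}{275}$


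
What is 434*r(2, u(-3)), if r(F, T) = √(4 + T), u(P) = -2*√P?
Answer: 434*√(4 - 2*I*√3) ≈ 935.44 - 348.76*I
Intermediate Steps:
434*r(2, u(-3)) = 434*√(4 - 2*I*√3)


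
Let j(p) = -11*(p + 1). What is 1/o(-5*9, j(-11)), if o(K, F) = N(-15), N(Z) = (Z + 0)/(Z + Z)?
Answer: 2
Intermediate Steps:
j(p) = -11 - 11*p (j(p) = -11*(1 + p) = -11 - 11*p)
N(Z) = 1/2 (N(Z) = Z/((2*Z)) = Z*(1/(2*Z)) = 1/2)
o(K, F) = 1/2
1/o(-5*9, j(-11)) = 1/(1/2) = 2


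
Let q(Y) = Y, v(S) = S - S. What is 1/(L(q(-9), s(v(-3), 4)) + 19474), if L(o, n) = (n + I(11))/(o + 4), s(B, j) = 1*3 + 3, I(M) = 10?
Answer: 5/97354 ≈ 5.1359e-5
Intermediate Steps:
v(S) = 0
s(B, j) = 6 (s(B, j) = 3 + 3 = 6)
L(o, n) = (10 + n)/(4 + o) (L(o, n) = (n + 10)/(o + 4) = (10 + n)/(4 + o))
1/(L(q(-9), s(v(-3), 4)) + 19474) = 1/((10 + 6)/(4 - 9) + 19474) = 1/(16/(-5) + 19474) = 1/(-⅕*16 + 19474) = 1/(-16/5 + 19474) = 1/(97354/5) = 5/97354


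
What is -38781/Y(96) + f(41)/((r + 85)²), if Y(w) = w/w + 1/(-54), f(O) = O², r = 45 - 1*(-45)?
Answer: -64133989657/1623125 ≈ -39513.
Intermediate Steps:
r = 90 (r = 45 + 45 = 90)
Y(w) = 53/54 (Y(w) = 1 + 1*(-1/54) = 1 - 1/54 = 53/54)
-38781/Y(96) + f(41)/((r + 85)²) = -38781/53/54 + 41²/((90 + 85)²) = -38781*54/53 + 1681/(175²) = -2094174/53 + 1681/30625 = -64133989657/1623125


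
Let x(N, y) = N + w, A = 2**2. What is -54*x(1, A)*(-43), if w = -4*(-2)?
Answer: 20898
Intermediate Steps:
w = 8
A = 4
x(N, y) = 8 + N (x(N, y) = N + 8 = 8 + N)
-54*x(1, A)*(-43) = -54*(8 + 1)*(-43) = -54*9*(-43) = -486*(-43) = 20898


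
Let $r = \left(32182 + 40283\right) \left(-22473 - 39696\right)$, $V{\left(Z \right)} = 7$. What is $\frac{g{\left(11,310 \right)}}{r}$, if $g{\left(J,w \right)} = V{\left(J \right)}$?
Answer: $- \frac{7}{4505076585} \approx -1.5538 \cdot 10^{-9}$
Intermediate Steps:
$g{\left(J,w \right)} = 7$
$r = -4505076585$ ($r = 72465 \left(-62169\right) = -4505076585$)
$\frac{g{\left(11,310 \right)}}{r} = \frac{7}{-4505076585} = 7 \left(- \frac{1}{4505076585}\right) = - \frac{7}{4505076585}$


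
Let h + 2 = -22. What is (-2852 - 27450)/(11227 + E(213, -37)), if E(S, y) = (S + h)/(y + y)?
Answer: -2242348/830609 ≈ -2.6996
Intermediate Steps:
h = -24 (h = -2 - 22 = -24)
E(S, y) = (-24 + S)/(2*y) (E(S, y) = (S - 24)/(y + y) = (-24 + S)/((2*y)) = (-24 + S)*(1/(2*y)) = (-24 + S)/(2*y))
(-2852 - 27450)/(11227 + E(213, -37)) = (-2852 - 27450)/(11227 + (½)*(-24 + 213)/(-37)) = -30302/(11227 + (½)*(-1/37)*189) = -30302/(11227 - 189/74) = -30302/830609/74 = -30302*74/830609 = -2242348/830609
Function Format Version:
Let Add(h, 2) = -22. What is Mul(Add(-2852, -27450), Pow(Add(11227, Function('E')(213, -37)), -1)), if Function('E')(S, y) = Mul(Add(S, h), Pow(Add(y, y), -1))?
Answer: Rational(-2242348, 830609) ≈ -2.6996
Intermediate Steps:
h = -24 (h = Add(-2, -22) = -24)
Function('E')(S, y) = Mul(Rational(1, 2), Pow(y, -1), Add(-24, S)) (Function('E')(S, y) = Mul(Add(S, -24), Pow(Add(y, y), -1)) = Mul(Add(-24, S), Pow(Mul(2, y), -1)) = Mul(Add(-24, S), Mul(Rational(1, 2), Pow(y, -1))) = Mul(Rational(1, 2), Pow(y, -1), Add(-24, S)))
Mul(Add(-2852, -27450), Pow(Add(11227, Function('E')(213, -37)), -1)) = Mul(Add(-2852, -27450), Pow(Add(11227, Mul(Rational(1, 2), Pow(-37, -1), Add(-24, 213))), -1)) = Mul(-30302, Pow(Add(11227, Mul(Rational(1, 2), Rational(-1, 37), 189)), -1)) = Mul(-30302, Pow(Add(11227, Rational(-189, 74)), -1)) = Mul(-30302, Pow(Rational(830609, 74), -1)) = Mul(-30302, Rational(74, 830609)) = Rational(-2242348, 830609)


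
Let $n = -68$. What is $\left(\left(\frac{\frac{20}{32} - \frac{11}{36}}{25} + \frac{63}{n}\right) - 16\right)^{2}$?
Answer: $\frac{267867318481}{936360000} \approx 286.07$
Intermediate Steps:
$\left(\left(\frac{\frac{20}{32} - \frac{11}{36}}{25} + \frac{63}{n}\right) - 16\right)^{2} = \left(\left(\frac{\frac{20}{32} - \frac{11}{36}}{25} + \frac{63}{-68}\right) - 16\right)^{2} = \left(\left(\left(20 \cdot \frac{1}{32} - \frac{11}{36}\right) \frac{1}{25} + 63 \left(- \frac{1}{68}\right)\right) - 16\right)^{2} = \left(\left(\left(\frac{5}{8} - \frac{11}{36}\right) \frac{1}{25} - \frac{63}{68}\right) - 16\right)^{2} = \left(\left(\frac{23}{72} \cdot \frac{1}{25} - \frac{63}{68}\right) - 16\right)^{2} = \left(\left(\frac{23}{1800} - \frac{63}{68}\right) - 16\right)^{2} = \left(- \frac{27959}{30600} - 16\right)^{2} = \left(- \frac{517559}{30600}\right)^{2} = \frac{267867318481}{936360000}$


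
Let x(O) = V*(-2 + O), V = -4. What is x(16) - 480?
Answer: -536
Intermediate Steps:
x(O) = 8 - 4*O (x(O) = -4*(-2 + O) = 8 - 4*O)
x(16) - 480 = (8 - 4*16) - 480 = (8 - 64) - 480 = -56 - 480 = -536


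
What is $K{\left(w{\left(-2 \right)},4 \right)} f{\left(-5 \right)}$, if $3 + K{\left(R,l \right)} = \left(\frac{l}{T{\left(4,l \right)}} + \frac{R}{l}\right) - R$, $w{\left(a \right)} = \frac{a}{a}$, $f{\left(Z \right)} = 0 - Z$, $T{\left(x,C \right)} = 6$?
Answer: $- \frac{185}{12} \approx -15.417$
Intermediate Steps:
$f{\left(Z \right)} = - Z$
$w{\left(a \right)} = 1$
$K{\left(R,l \right)} = -3 - R + \frac{l}{6} + \frac{R}{l}$ ($K{\left(R,l \right)} = -3 - \left(R - \frac{R}{l} - \frac{l}{6}\right) = -3 - \left(R - \frac{R}{l} - l \frac{1}{6}\right) = -3 - \left(R - \frac{l}{6} - \frac{R}{l}\right) = -3 + \left(- R + \frac{l}{6} + \frac{R}{l}\right) = -3 - R + \frac{l}{6} + \frac{R}{l}$)
$K{\left(w{\left(-2 \right)},4 \right)} f{\left(-5 \right)} = \left(-3 - 1 + \frac{1}{6} \cdot 4 + 1 \cdot \frac{1}{4}\right) \left(\left(-1\right) \left(-5\right)\right) = \left(-3 - 1 + \frac{2}{3} + 1 \cdot \frac{1}{4}\right) 5 = \left(-3 - 1 + \frac{2}{3} + \frac{1}{4}\right) 5 = \left(- \frac{37}{12}\right) 5 = - \frac{185}{12}$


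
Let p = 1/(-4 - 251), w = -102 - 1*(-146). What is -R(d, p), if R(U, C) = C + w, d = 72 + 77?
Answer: -11219/255 ≈ -43.996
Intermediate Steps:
w = 44 (w = -102 + 146 = 44)
d = 149
p = -1/255 (p = 1/(-255) = -1/255 ≈ -0.0039216)
R(U, C) = 44 + C (R(U, C) = C + 44 = 44 + C)
-R(d, p) = -(44 - 1/255) = -1*11219/255 = -11219/255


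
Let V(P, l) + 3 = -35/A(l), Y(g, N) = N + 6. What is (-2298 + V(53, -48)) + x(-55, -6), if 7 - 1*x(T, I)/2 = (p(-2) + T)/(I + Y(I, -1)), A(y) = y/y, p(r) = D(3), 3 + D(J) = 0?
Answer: -2438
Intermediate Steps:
D(J) = -3 (D(J) = -3 + 0 = -3)
Y(g, N) = 6 + N
p(r) = -3
A(y) = 1
x(T, I) = 14 - 2*(-3 + T)/(5 + I) (x(T, I) = 14 - 2*(-3 + T)/(I + (6 - 1)) = 14 - 2*(-3 + T)/(I + 5) = 14 - 2*(-3 + T)/(5 + I))
V(P, l) = -38 (V(P, l) = -3 - 35/1 = -3 - 35*1 = -3 - 35 = -38)
(-2298 + V(53, -48)) + x(-55, -6) = (-2298 - 38) + 2*(38 - 1*(-55) + 7*(-6))/(5 - 6) = -2336 + 2*(38 + 55 - 42)/(-1) = -2336 + 2*(-1)*51 = -2336 - 102 = -2438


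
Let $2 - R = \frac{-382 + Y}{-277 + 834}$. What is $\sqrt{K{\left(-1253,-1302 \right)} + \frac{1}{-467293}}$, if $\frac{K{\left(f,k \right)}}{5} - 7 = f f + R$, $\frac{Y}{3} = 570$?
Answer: $\frac{\sqrt{531817859239398072490613}}{260282201} \approx 2801.8$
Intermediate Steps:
$Y = 1710$ ($Y = 3 \cdot 570 = 1710$)
$R = - \frac{214}{557}$ ($R = 2 - \frac{-382 + 1710}{-277 + 834} = 2 - \frac{1328}{557} = - \frac{214}{557} \approx -0.3842$)
$K{\left(f,k \right)} = \frac{18425}{557} + 5 f^{2}$ ($K{\left(f,k \right)} = 35 + 5 \left(f f - \frac{214}{557}\right) = 35 + 5 \left(f^{2} - \frac{214}{557}\right) = 35 + 5 \left(- \frac{214}{557} + f^{2}\right) = 35 + \left(- \frac{1070}{557} + 5 f^{2}\right) = \frac{18425}{557} + 5 f^{2}$)
$\sqrt{K{\left(-1253,-1302 \right)} + \frac{1}{-467293}} = \sqrt{\left(\frac{18425}{557} + 5 \left(-1253\right)^{2}\right) + \frac{1}{-467293}} = \sqrt{\left(\frac{18425}{557} + 5 \cdot 1570009\right) - \frac{1}{467293}} = \sqrt{\left(\frac{18425}{557} + 7850045\right) - \frac{1}{467293}} = \sqrt{\frac{4372493490}{557} - \frac{1}{467293}} = \sqrt{\frac{2043235600422013}{260282201}} = \frac{\sqrt{531817859239398072490613}}{260282201}$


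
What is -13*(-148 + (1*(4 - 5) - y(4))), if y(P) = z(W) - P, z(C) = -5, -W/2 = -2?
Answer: 1820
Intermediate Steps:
W = 4 (W = -2*(-2) = 4)
y(P) = -5 - P
-13*(-148 + (1*(4 - 5) - y(4))) = -13*(-148 + (1*(4 - 5) - (-5 - 1*4))) = -13*(-148 + (1*(-1) - (-5 - 4))) = -13*(-148 + (-1 - 1*(-9))) = -13*(-148 + (-1 + 9)) = -13*(-148 + 8) = -13*(-140) = 1820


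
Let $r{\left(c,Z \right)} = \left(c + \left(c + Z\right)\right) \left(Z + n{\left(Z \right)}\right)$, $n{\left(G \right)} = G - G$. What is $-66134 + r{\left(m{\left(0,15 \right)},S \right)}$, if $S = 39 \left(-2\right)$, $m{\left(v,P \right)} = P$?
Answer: $-62390$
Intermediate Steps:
$n{\left(G \right)} = 0$
$S = -78$
$r{\left(c,Z \right)} = Z \left(Z + 2 c\right)$ ($r{\left(c,Z \right)} = \left(c + \left(c + Z\right)\right) \left(Z + 0\right) = \left(c + \left(Z + c\right)\right) Z = \left(Z + 2 c\right) Z = Z \left(Z + 2 c\right)$)
$-66134 + r{\left(m{\left(0,15 \right)},S \right)} = -66134 - 78 \left(-78 + 2 \cdot 15\right) = -66134 - 78 \left(-78 + 30\right) = -66134 - -3744 = -66134 + 3744 = -62390$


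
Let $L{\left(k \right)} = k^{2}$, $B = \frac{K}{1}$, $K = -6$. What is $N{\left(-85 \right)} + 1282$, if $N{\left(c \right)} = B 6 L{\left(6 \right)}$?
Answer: $-14$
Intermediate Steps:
$B = -6$ ($B = - \frac{6}{1} = \left(-6\right) 1 = -6$)
$N{\left(c \right)} = -1296$ ($N{\left(c \right)} = \left(-6\right) 6 \cdot 6^{2} = \left(-36\right) 36 = -1296$)
$N{\left(-85 \right)} + 1282 = -1296 + 1282 = -14$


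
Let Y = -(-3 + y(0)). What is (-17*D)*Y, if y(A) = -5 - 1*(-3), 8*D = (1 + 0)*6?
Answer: -255/4 ≈ -63.750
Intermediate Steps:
D = ¾ (D = ((1 + 0)*6)/8 = (1*6)/8 = (⅛)*6 = ¾ ≈ 0.75000)
y(A) = -2 (y(A) = -5 + 3 = -2)
Y = 5 (Y = -(-3 - 2) = -1*(-5) = 5)
(-17*D)*Y = -17*¾*5 = -51/4*5 = -255/4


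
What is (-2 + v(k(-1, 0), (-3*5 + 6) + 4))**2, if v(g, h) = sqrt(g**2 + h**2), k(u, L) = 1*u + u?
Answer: (2 - sqrt(29))**2 ≈ 11.459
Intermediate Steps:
k(u, L) = 2*u (k(u, L) = u + u = 2*u)
(-2 + v(k(-1, 0), (-3*5 + 6) + 4))**2 = (-2 + sqrt((2*(-1))**2 + ((-3*5 + 6) + 4)**2))**2 = (-2 + sqrt((-2)**2 + ((-15 + 6) + 4)**2))**2 = (-2 + sqrt(4 + (-9 + 4)**2))**2 = (-2 + sqrt(4 + (-5)**2))**2 = (-2 + sqrt(4 + 25))**2 = (-2 + sqrt(29))**2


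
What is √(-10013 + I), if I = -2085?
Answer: I*√12098 ≈ 109.99*I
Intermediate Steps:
√(-10013 + I) = √(-10013 - 2085) = √(-12098) = I*√12098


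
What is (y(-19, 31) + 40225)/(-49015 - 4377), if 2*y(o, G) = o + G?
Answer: -40231/53392 ≈ -0.75350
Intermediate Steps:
y(o, G) = G/2 + o/2 (y(o, G) = (o + G)/2 = (G + o)/2 = G/2 + o/2)
(y(-19, 31) + 40225)/(-49015 - 4377) = (((½)*31 + (½)*(-19)) + 40225)/(-49015 - 4377) = ((31/2 - 19/2) + 40225)/(-53392) = (6 + 40225)*(-1/53392) = 40231*(-1/53392) = -40231/53392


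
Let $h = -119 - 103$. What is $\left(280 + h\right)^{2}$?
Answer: $3364$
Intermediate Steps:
$h = -222$
$\left(280 + h\right)^{2} = \left(280 - 222\right)^{2} = 58^{2} = 3364$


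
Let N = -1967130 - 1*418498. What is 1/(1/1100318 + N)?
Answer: -1100318/2624949429703 ≈ -4.1918e-7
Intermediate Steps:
N = -2385628 (N = -1967130 - 418498 = -2385628)
1/(1/1100318 + N) = 1/(1/1100318 - 2385628) = 1/(-2624949429703/1100318) = -1100318/2624949429703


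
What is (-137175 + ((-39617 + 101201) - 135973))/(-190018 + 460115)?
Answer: -211564/270097 ≈ -0.78329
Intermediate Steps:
(-137175 + ((-39617 + 101201) - 135973))/(-190018 + 460115) = (-137175 + (61584 - 135973))/270097 = (-137175 - 74389)*(1/270097) = -211564*1/270097 = -211564/270097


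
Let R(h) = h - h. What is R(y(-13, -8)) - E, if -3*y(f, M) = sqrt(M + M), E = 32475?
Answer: -32475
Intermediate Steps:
y(f, M) = -sqrt(2)*sqrt(M)/3 (y(f, M) = -sqrt(M + M)/3 = -sqrt(2)*sqrt(M)/3)
R(h) = 0
R(y(-13, -8)) - E = 0 - 1*32475 = 0 - 32475 = -32475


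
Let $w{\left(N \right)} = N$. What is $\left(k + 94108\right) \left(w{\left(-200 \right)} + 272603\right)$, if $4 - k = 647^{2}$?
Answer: $-88393956291$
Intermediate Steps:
$k = -418605$ ($k = 4 - 647^{2} = 4 - 418609 = -418605$)
$\left(k + 94108\right) \left(w{\left(-200 \right)} + 272603\right) = \left(-418605 + 94108\right) \left(-200 + 272603\right) = \left(-324497\right) 272403 = -88393956291$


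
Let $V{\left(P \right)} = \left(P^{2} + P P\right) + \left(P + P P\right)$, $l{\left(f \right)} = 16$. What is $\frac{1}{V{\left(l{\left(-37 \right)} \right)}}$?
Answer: $\frac{1}{784} \approx 0.0012755$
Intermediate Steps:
$V{\left(P \right)} = P + 3 P^{2}$ ($V{\left(P \right)} = \left(P^{2} + P^{2}\right) + \left(P + P^{2}\right) = 2 P^{2} + \left(P + P^{2}\right) = P + 3 P^{2}$)
$\frac{1}{V{\left(l{\left(-37 \right)} \right)}} = \frac{1}{16 \left(1 + 3 \cdot 16\right)} = \frac{1}{16 \left(1 + 48\right)} = \frac{1}{16 \cdot 49} = \frac{1}{784}$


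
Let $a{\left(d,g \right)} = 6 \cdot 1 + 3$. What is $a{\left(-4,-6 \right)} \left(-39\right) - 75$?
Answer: $-426$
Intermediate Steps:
$a{\left(d,g \right)} = 9$ ($a{\left(d,g \right)} = 6 + 3 = 9$)
$a{\left(-4,-6 \right)} \left(-39\right) - 75 = 9 \left(-39\right) - 75 = -351 - 75 = -426$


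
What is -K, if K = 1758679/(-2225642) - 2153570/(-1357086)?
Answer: -1203198596273/1510193799606 ≈ -0.79672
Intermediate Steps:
K = 1203198596273/1510193799606 (K = 1758679*(-1/2225642) - 2153570*(-1/1357086) = -1758679/2225642 + 1076785/678543 = 1203198596273/1510193799606 ≈ 0.79672)
-K = -1*1203198596273/1510193799606 = -1203198596273/1510193799606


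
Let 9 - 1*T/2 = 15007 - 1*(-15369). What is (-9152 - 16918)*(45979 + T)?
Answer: 384662850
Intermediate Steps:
T = -60734 (T = 18 - 2*(15007 - 1*(-15369)) = 18 - 2*(15007 + 15369) = 18 - 2*30376 = 18 - 60752 = -60734)
(-9152 - 16918)*(45979 + T) = (-9152 - 16918)*(45979 - 60734) = -26070*(-14755) = 384662850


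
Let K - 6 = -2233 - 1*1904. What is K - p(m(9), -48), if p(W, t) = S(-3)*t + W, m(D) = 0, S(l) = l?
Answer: -4275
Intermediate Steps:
K = -4131 (K = 6 + (-2233 - 1*1904) = 6 + (-2233 - 1904) = 6 - 4137 = -4131)
p(W, t) = W - 3*t (p(W, t) = -3*t + W = W - 3*t)
K - p(m(9), -48) = -4131 - (0 - 3*(-48)) = -4131 - (0 + 144) = -4131 - 1*144 = -4131 - 144 = -4275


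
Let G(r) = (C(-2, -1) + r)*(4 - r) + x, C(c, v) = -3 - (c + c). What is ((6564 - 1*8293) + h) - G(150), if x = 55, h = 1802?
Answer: 22064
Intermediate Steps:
C(c, v) = -3 - 2*c
G(r) = 55 + (1 + r)*(4 - r) (G(r) = ((-3 - 2*(-2)) + r)*(4 - r) + 55 = ((-3 + 4) + r)*(4 - r) + 55 = (1 + r)*(4 - r) + 55 = 55 + (1 + r)*(4 - r))
((6564 - 1*8293) + h) - G(150) = ((6564 - 1*8293) + 1802) - (59 - 1*150² + 3*150) = ((6564 - 8293) + 1802) - (59 - 1*22500 + 450) = (-1729 + 1802) - (59 - 22500 + 450) = 73 - 1*(-21991) = 73 + 21991 = 22064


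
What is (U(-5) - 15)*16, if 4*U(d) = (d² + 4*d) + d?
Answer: -240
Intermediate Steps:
U(d) = d²/4 + 5*d/4 (U(d) = ((d² + 4*d) + d)/4 = (d² + 5*d)/4 = d²/4 + 5*d/4)
(U(-5) - 15)*16 = ((¼)*(-5)*(5 - 5) - 15)*16 = ((¼)*(-5)*0 - 15)*16 = (0 - 15)*16 = -15*16 = -240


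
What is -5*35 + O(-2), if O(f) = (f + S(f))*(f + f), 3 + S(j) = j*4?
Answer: -123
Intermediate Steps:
S(j) = -3 + 4*j (S(j) = -3 + j*4 = -3 + 4*j)
O(f) = 2*f*(-3 + 5*f) (O(f) = (f + (-3 + 4*f))*(f + f) = (-3 + 5*f)*(2*f) = 2*f*(-3 + 5*f))
-5*35 + O(-2) = -5*35 + 2*(-2)*(-3 + 5*(-2)) = -175 + 2*(-2)*(-3 - 10) = -175 + 2*(-2)*(-13) = -175 + 52 = -123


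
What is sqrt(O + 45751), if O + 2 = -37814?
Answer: 23*sqrt(15) ≈ 89.079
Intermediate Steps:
O = -37816 (O = -2 - 37814 = -37816)
sqrt(O + 45751) = sqrt(-37816 + 45751) = sqrt(7935) = 23*sqrt(15)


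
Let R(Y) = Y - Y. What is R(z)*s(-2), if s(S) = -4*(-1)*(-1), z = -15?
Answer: 0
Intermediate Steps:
R(Y) = 0
s(S) = -4 (s(S) = 4*(-1) = -4)
R(z)*s(-2) = 0*(-4) = 0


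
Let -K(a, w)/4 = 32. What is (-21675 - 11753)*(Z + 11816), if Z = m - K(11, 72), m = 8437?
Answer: -681296068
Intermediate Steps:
K(a, w) = -128 (K(a, w) = -4*32 = -128)
Z = 8565 (Z = 8437 - 1*(-128) = 8437 + 128 = 8565)
(-21675 - 11753)*(Z + 11816) = (-21675 - 11753)*(8565 + 11816) = -33428*20381 = -681296068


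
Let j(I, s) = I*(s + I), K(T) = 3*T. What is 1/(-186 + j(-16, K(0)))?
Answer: 1/70 ≈ 0.014286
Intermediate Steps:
j(I, s) = I*(I + s)
1/(-186 + j(-16, K(0))) = 1/(-186 - 16*(-16 + 3*0)) = 1/(-186 - 16*(-16 + 0)) = 1/(-186 - 16*(-16)) = 1/(-186 + 256) = 1/70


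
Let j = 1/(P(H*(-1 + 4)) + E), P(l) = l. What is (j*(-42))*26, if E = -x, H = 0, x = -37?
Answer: -1092/37 ≈ -29.514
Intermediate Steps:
E = 37 (E = -1*(-37) = 37)
j = 1/37 (j = 1/(0*(-1 + 4) + 37) = 1/(0*3 + 37) = 1/(0 + 37) = 1/37 ≈ 0.027027)
(j*(-42))*26 = ((1/37)*(-42))*26 = -42/37*26 = -1092/37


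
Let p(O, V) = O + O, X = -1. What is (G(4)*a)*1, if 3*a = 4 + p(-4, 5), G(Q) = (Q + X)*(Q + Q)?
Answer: -32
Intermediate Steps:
p(O, V) = 2*O
G(Q) = 2*Q*(-1 + Q) (G(Q) = (Q - 1)*(Q + Q) = (-1 + Q)*(2*Q) = 2*Q*(-1 + Q))
a = -4/3 (a = (4 + 2*(-4))/3 = (4 - 8)/3 = (1/3)*(-4) = -4/3 ≈ -1.3333)
(G(4)*a)*1 = ((2*4*(-1 + 4))*(-4/3))*1 = ((2*4*3)*(-4/3))*1 = (24*(-4/3))*1 = -32*1 = -32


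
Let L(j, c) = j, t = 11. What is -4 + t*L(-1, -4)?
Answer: -15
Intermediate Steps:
-4 + t*L(-1, -4) = -4 + 11*(-1) = -4 - 11 = -15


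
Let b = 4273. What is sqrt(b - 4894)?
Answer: 3*I*sqrt(69) ≈ 24.92*I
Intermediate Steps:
sqrt(b - 4894) = sqrt(4273 - 4894) = sqrt(-621) = 3*I*sqrt(69)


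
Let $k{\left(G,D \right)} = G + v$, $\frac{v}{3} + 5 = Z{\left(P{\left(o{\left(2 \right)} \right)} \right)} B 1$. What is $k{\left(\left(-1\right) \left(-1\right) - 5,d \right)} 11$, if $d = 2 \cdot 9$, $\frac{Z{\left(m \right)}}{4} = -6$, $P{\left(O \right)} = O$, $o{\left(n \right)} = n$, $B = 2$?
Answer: $-1793$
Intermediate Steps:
$Z{\left(m \right)} = -24$ ($Z{\left(m \right)} = 4 \left(-6\right) = -24$)
$d = 18$
$v = -159$ ($v = -15 + 3 \left(- 24 \cdot 2 \cdot 1\right) = -15 + 3 \left(\left(-24\right) 2\right) = -15 + 3 \left(-48\right) = -15 - 144 = -159$)
$k{\left(G,D \right)} = -159 + G$ ($k{\left(G,D \right)} = G - 159 = -159 + G$)
$k{\left(\left(-1\right) \left(-1\right) - 5,d \right)} 11 = \left(-159 - 4\right) 11 = \left(-163\right) 11 = -1793$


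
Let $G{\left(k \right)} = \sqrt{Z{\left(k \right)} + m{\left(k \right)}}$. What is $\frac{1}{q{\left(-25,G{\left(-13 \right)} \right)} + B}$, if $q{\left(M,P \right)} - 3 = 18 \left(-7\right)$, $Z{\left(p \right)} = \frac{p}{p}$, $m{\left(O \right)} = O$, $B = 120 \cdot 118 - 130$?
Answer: $\frac{1}{13907} \approx 7.1906 \cdot 10^{-5}$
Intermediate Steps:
$B = 14030$ ($B = 14160 - 130 = 14030$)
$Z{\left(p \right)} = 1$
$G{\left(k \right)} = \sqrt{1 + k}$
$q{\left(M,P \right)} = -123$ ($q{\left(M,P \right)} = 3 + 18 \left(-7\right) = 3 - 126 = -123$)
$\frac{1}{q{\left(-25,G{\left(-13 \right)} \right)} + B} = \frac{1}{-123 + 14030} = \frac{1}{13907}$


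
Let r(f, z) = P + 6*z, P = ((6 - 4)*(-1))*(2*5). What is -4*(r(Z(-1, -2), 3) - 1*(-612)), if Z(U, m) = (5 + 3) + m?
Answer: -2440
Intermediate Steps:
P = -20 (P = (2*(-1))*10 = -2*10 = -20)
Z(U, m) = 8 + m
r(f, z) = -20 + 6*z
-4*(r(Z(-1, -2), 3) - 1*(-612)) = -4*((-20 + 6*3) - 1*(-612)) = -4*((-20 + 18) + 612) = -4*(-2 + 612) = -4*610 = -2440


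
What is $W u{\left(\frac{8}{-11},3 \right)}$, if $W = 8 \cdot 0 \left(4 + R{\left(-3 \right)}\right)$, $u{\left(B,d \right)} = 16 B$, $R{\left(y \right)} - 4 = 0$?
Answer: $0$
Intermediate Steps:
$R{\left(y \right)} = 4$ ($R{\left(y \right)} = 4 + 0 = 4$)
$W = 0$ ($W = 8 \cdot 0 \left(4 + 4\right) = 0 \cdot 8 = 0$)
$W u{\left(\frac{8}{-11},3 \right)} = 0 \cdot 16 \frac{8}{-11} = 0 \cdot 16 \cdot 8 \left(- \frac{1}{11}\right) = 0 \cdot 16 \left(- \frac{8}{11}\right) = 0 \left(- \frac{128}{11}\right) = 0$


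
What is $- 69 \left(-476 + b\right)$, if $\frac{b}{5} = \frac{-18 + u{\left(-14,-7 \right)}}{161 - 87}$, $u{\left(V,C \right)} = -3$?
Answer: $\frac{2437701}{74} \approx 32942.0$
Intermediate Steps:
$b = - \frac{105}{74}$ ($b = 5 \frac{-18 - 3}{161 - 87} = 5 \left(- \frac{21}{74}\right) = - \frac{105}{74} \approx -1.4189$)
$- 69 \left(-476 + b\right) = - 69 \left(-476 - \frac{105}{74}\right) = \left(-69\right) \left(- \frac{35329}{74}\right) = \frac{2437701}{74}$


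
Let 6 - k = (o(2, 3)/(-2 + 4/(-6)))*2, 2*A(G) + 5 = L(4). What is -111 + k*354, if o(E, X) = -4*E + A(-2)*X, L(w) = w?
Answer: -2037/4 ≈ -509.25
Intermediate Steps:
A(G) = -1/2 (A(G) = -5/2 + (1/2)*4 = -5/2 + 2 = -1/2)
o(E, X) = -4*E - X/2
k = -9/8 (k = 6 - (-4*2 - 1/2*3)/(-2 + 4/(-6))*2 = 6 - (-8 - 3/2)/(-2 + 4*(-1/6))*2 = 6 - -19/2/(-2 - 2/3)*2 = 6 - -19/2/(-8/3)*2 = 6 - (-3/8*(-19/2))*2 = 6 - 57*2/16 = 6 - 1*57/8 = 6 - 57/8 = -9/8 ≈ -1.1250)
-111 + k*354 = -111 - 9/8*354 = -111 - 1593/4 = -2037/4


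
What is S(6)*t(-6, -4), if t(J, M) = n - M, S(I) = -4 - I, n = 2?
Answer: -60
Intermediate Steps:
t(J, M) = 2 - M
S(6)*t(-6, -4) = (-4 - 1*6)*(2 - 1*(-4)) = (-4 - 6)*(2 + 4) = -10*6 = -60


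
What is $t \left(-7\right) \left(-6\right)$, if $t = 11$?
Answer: $462$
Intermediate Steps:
$t \left(-7\right) \left(-6\right) = 11 \left(-7\right) \left(-6\right) = \left(-77\right) \left(-6\right) = 462$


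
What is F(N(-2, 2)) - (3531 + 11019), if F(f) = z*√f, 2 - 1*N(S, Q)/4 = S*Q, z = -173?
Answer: -14550 - 346*√6 ≈ -15398.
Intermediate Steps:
N(S, Q) = 8 - 4*Q*S (N(S, Q) = 8 - 4*S*Q = 8 - 4*Q*S)
F(f) = -173*√f
F(N(-2, 2)) - (3531 + 11019) = -173*√(8 - 4*2*(-2)) - (3531 + 11019) = -173*√(8 + 16) - 1*14550 = -346*√6 - 14550 = -14550 - 346*√6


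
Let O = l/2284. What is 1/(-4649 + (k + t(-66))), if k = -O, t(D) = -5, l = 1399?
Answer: -2284/10631135 ≈ -0.00021484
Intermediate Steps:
O = 1399/2284 ≈ 0.61252
k = -1399/2284 (k = -1*1399/2284 = -1399/2284 ≈ -0.61252)
1/(-4649 + (k + t(-66))) = 1/(-4649 + (-1399/2284 - 5)) = 1/(-4649 - 12819/2284) = 1/(-10631135/2284) = -2284/10631135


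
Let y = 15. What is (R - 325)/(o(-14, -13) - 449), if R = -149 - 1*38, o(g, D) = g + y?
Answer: 8/7 ≈ 1.1429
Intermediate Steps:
o(g, D) = 15 + g (o(g, D) = g + 15 = 15 + g)
R = -187 (R = -149 - 38 = -187)
(R - 325)/(o(-14, -13) - 449) = (-187 - 325)/((15 - 14) - 449) = -512/(1 - 449) = -512/(-448) = -512*(-1/448) = 8/7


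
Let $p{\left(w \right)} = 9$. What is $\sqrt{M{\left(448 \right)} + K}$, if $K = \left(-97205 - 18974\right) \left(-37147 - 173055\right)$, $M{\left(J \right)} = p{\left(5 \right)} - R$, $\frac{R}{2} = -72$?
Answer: $\sqrt{24421058311} \approx 1.5627 \cdot 10^{5}$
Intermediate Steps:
$R = -144$ ($R = 2 \left(-72\right) = -144$)
$M{\left(J \right)} = 153$ ($M{\left(J \right)} = 9 - -144 = 9 + 144 = 153$)
$K = 24421058158$ ($K = \left(-116179\right) \left(-210202\right) = 24421058158$)
$\sqrt{M{\left(448 \right)} + K} = \sqrt{153 + 24421058158} = \sqrt{24421058311}$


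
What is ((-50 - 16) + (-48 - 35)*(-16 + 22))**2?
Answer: 318096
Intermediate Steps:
((-50 - 16) + (-48 - 35)*(-16 + 22))**2 = (-66 - 83*6)**2 = (-66 - 498)**2 = (-564)**2 = 318096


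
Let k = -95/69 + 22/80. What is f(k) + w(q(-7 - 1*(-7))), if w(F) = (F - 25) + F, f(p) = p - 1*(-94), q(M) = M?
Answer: 187399/2760 ≈ 67.898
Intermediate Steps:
k = -3041/2760 (k = -95*1/69 + 22*(1/80) = -95/69 + 11/40 = -3041/2760 ≈ -1.1018)
f(p) = 94 + p (f(p) = p + 94 = 94 + p)
w(F) = -25 + 2*F (w(F) = (-25 + F) + F = -25 + 2*F)
f(k) + w(q(-7 - 1*(-7))) = (94 - 3041/2760) + (-25 + 2*(-7 - 1*(-7))) = 256399/2760 + (-25 + 2*(-7 + 7)) = 256399/2760 + (-25 + 2*0) = 256399/2760 + (-25 + 0) = 256399/2760 - 25 = 187399/2760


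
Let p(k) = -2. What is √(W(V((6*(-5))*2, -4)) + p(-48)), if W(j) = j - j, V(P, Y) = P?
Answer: I*√2 ≈ 1.4142*I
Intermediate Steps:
W(j) = 0
√(W(V((6*(-5))*2, -4)) + p(-48)) = √(0 - 2) = √(-2) = I*√2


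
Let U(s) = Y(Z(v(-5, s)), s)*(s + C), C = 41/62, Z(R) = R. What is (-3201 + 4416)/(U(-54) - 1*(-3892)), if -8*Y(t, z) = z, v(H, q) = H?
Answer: 301320/875927 ≈ 0.34400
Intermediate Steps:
Y(t, z) = -z/8
C = 41/62 (C = 41*(1/62) = 41/62 ≈ 0.66129)
U(s) = -s*(41/62 + s)/8 (U(s) = (-s/8)*(s + 41/62) = (-s/8)*(41/62 + s) = -s*(41/62 + s)/8)
(-3201 + 4416)/(U(-54) - 1*(-3892)) = (-3201 + 4416)/(-1/496*(-54)*(41 + 62*(-54)) - 1*(-3892)) = 1215/(-1/496*(-54)*(41 - 3348) + 3892) = 1215/(-1/496*(-54)*(-3307) + 3892) = 1215/(-89289/248 + 3892) = 1215/(875927/248) = 1215*(248/875927) = 301320/875927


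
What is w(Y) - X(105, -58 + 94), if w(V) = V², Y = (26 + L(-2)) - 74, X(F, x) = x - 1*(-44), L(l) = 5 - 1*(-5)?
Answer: 1364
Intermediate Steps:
L(l) = 10 (L(l) = 5 + 5 = 10)
X(F, x) = 44 + x (X(F, x) = x + 44 = 44 + x)
Y = -38 (Y = (26 + 10) - 74 = 36 - 74 = -38)
w(Y) - X(105, -58 + 94) = (-38)² - (44 + (-58 + 94)) = 1444 - (44 + 36) = 1444 - 1*80 = 1444 - 80 = 1364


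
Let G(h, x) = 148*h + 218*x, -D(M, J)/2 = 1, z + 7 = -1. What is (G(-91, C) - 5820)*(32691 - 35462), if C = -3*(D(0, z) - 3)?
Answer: 44385878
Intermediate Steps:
z = -8 (z = -7 - 1 = -8)
D(M, J) = -2 (D(M, J) = -2*1 = -2)
C = 15 (C = -3*(-2 - 3) = -3*(-5) = 15)
(G(-91, C) - 5820)*(32691 - 35462) = ((148*(-91) + 218*15) - 5820)*(32691 - 35462) = ((-13468 + 3270) - 5820)*(-2771) = (-10198 - 5820)*(-2771) = -16018*(-2771) = 44385878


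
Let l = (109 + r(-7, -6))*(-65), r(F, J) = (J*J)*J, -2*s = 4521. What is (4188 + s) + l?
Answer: 17765/2 ≈ 8882.5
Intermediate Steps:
s = -4521/2 (s = -½*4521 = -4521/2 ≈ -2260.5)
r(F, J) = J³ (r(F, J) = J²*J = J³)
l = 6955 (l = (109 + (-6)³)*(-65) = (109 - 216)*(-65) = -107*(-65) = 6955)
(4188 + s) + l = (4188 - 4521/2) + 6955 = 3855/2 + 6955 = 17765/2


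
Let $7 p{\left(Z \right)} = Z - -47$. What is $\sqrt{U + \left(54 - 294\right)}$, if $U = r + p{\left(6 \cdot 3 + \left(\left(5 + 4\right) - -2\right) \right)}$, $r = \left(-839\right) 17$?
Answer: $\frac{i \sqrt{710115}}{7} \approx 120.38 i$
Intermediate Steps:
$r = -14263$
$p{\left(Z \right)} = \frac{47}{7} + \frac{Z}{7}$ ($p{\left(Z \right)} = \frac{Z - -47}{7} = \frac{Z + 47}{7} = \frac{47 + Z}{7} = \frac{47}{7} + \frac{Z}{7}$)
$U = - \frac{99765}{7}$ ($U = -14263 + \left(\frac{47}{7} + \frac{6 \cdot 3 + \left(\left(5 + 4\right) - -2\right)}{7}\right) = -14263 + \left(\frac{47}{7} + \frac{18 + \left(9 + 2\right)}{7}\right) = -14263 + \left(\frac{47}{7} + \frac{18 + 11}{7}\right) = -14263 + \left(\frac{47}{7} + \frac{1}{7} \cdot 29\right) = -14263 + \left(\frac{47}{7} + \frac{29}{7}\right) = -14263 + \frac{76}{7} = - \frac{99765}{7} \approx -14252.0$)
$\sqrt{U + \left(54 - 294\right)} = \sqrt{- \frac{99765}{7} + \left(54 - 294\right)} = \sqrt{- \frac{99765}{7} - 240} = \sqrt{- \frac{101445}{7}} = \frac{i \sqrt{710115}}{7}$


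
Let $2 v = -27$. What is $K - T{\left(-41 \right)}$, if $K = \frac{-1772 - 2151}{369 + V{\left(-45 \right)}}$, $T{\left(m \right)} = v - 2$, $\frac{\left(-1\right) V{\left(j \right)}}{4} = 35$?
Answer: $- \frac{747}{458} \approx -1.631$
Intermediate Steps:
$v = - \frac{27}{2}$ ($v = \frac{1}{2} \left(-27\right) = - \frac{27}{2} \approx -13.5$)
$V{\left(j \right)} = -140$ ($V{\left(j \right)} = \left(-4\right) 35 = -140$)
$T{\left(m \right)} = - \frac{31}{2}$ ($T{\left(m \right)} = - \frac{27}{2} - 2 = - \frac{31}{2}$)
$K = - \frac{3923}{229}$ ($K = \frac{-1772 - 2151}{369 - 140} = - \frac{3923}{229} \approx -17.131$)
$K - T{\left(-41 \right)} = - \frac{3923}{229} - - \frac{31}{2} = - \frac{3923}{229} + \frac{31}{2} = - \frac{747}{458}$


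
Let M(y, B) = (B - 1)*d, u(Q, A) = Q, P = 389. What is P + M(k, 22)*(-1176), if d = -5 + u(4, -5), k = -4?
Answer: 25085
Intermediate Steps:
d = -1 (d = -5 + 4 = -1)
M(y, B) = 1 - B (M(y, B) = (B - 1)*(-1) = (-1 + B)*(-1) = 1 - B)
P + M(k, 22)*(-1176) = 389 + (1 - 1*22)*(-1176) = 389 + (1 - 22)*(-1176) = 389 - 21*(-1176) = 389 + 24696 = 25085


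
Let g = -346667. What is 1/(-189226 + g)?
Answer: -1/535893 ≈ -1.8660e-6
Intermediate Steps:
1/(-189226 + g) = 1/(-189226 - 346667) = 1/(-535893) = -1/535893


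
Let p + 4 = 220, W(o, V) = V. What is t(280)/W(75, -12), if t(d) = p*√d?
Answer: -36*√70 ≈ -301.20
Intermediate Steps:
p = 216 (p = -4 + 220 = 216)
t(d) = 216*√d
t(280)/W(75, -12) = (216*√280)/(-12) = (216*(2*√70))*(-1/12) = (432*√70)*(-1/12) = -36*√70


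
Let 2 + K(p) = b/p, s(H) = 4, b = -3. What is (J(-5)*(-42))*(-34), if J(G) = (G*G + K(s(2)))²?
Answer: 2827797/4 ≈ 7.0695e+5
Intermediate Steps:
K(p) = -2 - 3/p
J(G) = (-11/4 + G²)² (J(G) = (G*G + (-2 - 3/4))² = (G² + (-2 - 3*¼))² = (G² + (-2 - ¾))² = (G² - 11/4)² = (-11/4 + G²)²)
(J(-5)*(-42))*(-34) = (((11 - 4*(-5)²)²/16)*(-42))*(-34) = (((11 - 4*25)²/16)*(-42))*(-34) = (((11 - 100)²/16)*(-42))*(-34) = (((1/16)*(-89)²)*(-42))*(-34) = (((1/16)*7921)*(-42))*(-34) = ((7921/16)*(-42))*(-34) = -166341/8*(-34) = 2827797/4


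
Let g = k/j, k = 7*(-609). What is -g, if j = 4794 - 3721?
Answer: 147/37 ≈ 3.9730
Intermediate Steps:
k = -4263
j = 1073
g = -147/37 (g = -4263/1073 = -4263*1/1073 = -147/37 ≈ -3.9730)
-g = -1*(-147/37) = 147/37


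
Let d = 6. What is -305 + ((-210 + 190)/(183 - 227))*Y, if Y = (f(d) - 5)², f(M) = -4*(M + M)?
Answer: 10690/11 ≈ 971.82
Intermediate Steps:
f(M) = -8*M
Y = 2809 (Y = (-8*6 - 5)² = (-48 - 5)² = (-53)² = 2809)
-305 + ((-210 + 190)/(183 - 227))*Y = -305 + ((-210 + 190)/(183 - 227))*2809 = -305 - 20/(-44)*2809 = -305 - 20*(-1/44)*2809 = -305 + (5/11)*2809 = -305 + 14045/11 = 10690/11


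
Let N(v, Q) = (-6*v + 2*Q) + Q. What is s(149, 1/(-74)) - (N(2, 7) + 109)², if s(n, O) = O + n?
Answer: -1019351/74 ≈ -13775.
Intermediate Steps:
N(v, Q) = -6*v + 3*Q
s(149, 1/(-74)) - (N(2, 7) + 109)² = (1/(-74) + 149) - ((-6*2 + 3*7) + 109)² = (-1/74 + 149) - ((-12 + 21) + 109)² = 11025/74 - (9 + 109)² = 11025/74 - 1*118² = 11025/74 - 1*13924 = 11025/74 - 13924 = -1019351/74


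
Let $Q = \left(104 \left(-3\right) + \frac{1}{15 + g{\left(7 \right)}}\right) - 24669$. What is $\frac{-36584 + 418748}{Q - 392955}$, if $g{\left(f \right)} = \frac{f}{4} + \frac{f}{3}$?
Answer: $- \frac{7292963}{7975611} \approx -0.91441$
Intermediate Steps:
$g{\left(f \right)} = \frac{7 f}{12}$ ($g{\left(f \right)} = f \frac{1}{4} + f \frac{1}{3} = \frac{f}{4} + \frac{f}{3} = \frac{7 f}{12}$)
$Q = - \frac{5720637}{229}$ ($Q = \left(104 \left(-3\right) + \frac{1}{15 + \frac{7}{12} \cdot 7}\right) - 24669 = \left(-312 + \frac{1}{15 + \frac{49}{12}}\right) - 24669 = \left(-312 + \frac{1}{\frac{229}{12}}\right) - 24669 = \left(-312 + \frac{12}{229}\right) - 24669 = - \frac{71436}{229} - 24669 = - \frac{5720637}{229} \approx -24981.0$)
$\frac{-36584 + 418748}{Q - 392955} = \frac{-36584 + 418748}{- \frac{5720637}{229} - 392955} = \frac{382164}{- \frac{95707332}{229}} = 382164 \left(- \frac{229}{95707332}\right) = - \frac{7292963}{7975611}$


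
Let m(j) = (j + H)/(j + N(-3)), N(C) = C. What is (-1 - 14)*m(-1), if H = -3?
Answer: -15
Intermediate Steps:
m(j) = 1 (m(j) = (j - 3)/(j - 3) = (-3 + j)/(-3 + j) = 1)
(-1 - 14)*m(-1) = (-1 - 14)*1 = -15*1 = -15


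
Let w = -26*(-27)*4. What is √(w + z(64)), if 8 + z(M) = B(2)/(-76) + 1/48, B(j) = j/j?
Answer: √145555599/228 ≈ 52.915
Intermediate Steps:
w = 2808 (w = 702*4 = 2808)
B(j) = 1
z(M) = -7289/912 (z(M) = -8 + (1/(-76) + 1/48) = -8 + (1*(-1/76) + 1*(1/48)) = -8 + (-1/76 + 1/48) = -8 + 7/912 = -7289/912)
√(w + z(64)) = √(2808 - 7289/912) = √(2553607/912) = √145555599/228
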